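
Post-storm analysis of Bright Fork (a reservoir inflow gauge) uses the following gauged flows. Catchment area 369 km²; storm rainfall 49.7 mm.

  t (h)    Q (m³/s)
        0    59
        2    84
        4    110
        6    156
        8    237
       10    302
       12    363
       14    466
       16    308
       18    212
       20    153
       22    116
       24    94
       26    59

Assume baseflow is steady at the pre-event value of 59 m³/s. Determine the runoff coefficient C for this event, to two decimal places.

C ≈ 0.74

ΣQ_DR = 1893 m³/s; V = ΣQ_DR·Δt = 1.363 × 10^7 m³.
Runoff depth d = V / A = 36.94 mm.
C = d / P = 36.94 / 49.7 = 0.74.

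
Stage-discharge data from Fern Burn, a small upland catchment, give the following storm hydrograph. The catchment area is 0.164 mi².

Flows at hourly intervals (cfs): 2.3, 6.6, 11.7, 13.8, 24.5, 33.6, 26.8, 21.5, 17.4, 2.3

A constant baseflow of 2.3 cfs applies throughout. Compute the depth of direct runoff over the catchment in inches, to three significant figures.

d ≈ 1.30 in

Direct runoff: 0.0, 4.3, 9.4, 11.5, 22.2, 31.3, 24.5, 19.2, 15.1, 0.0 cfs; ΣQ_DR = 137.5 cfs.
V = ΣQ_DR · Δt = 137.5 × 3600 s = 4.950 × 10^5 ft³.
Over A = 0.164 mi², depth = V / A = 1.30 in.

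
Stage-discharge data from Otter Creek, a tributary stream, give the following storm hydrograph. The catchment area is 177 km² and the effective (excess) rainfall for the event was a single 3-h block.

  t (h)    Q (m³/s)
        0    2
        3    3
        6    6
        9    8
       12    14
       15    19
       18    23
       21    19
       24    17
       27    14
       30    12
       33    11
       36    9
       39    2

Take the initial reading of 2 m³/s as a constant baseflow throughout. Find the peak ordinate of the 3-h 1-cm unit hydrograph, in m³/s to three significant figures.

Direct runoff: 0.0, 1.0, 4.0, 6.0, 12.0, 17.0, 21.0, 17.0, 15.0, 12.0, 10.0, 9.0, 7.0, 0.0 m³/s; ΣQ_DR = 131.0 m³/s, peak = 21.0 m³/s.
Runoff depth d = ΣQ_DR·Δt / A = 131.0 × 10800 / (177 km²) = 7.993 mm.
The 1-cm UH is the DRH scaled by (10 mm)/d, so U_p = 21.0 × 10/7.993 = 26.3 m³/s.

U_p ≈ 26.3 m³/s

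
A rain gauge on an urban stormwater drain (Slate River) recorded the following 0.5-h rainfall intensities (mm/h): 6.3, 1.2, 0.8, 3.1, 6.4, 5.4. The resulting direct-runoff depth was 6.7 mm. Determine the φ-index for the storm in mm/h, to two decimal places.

Only the 4 blocks with intensity above φ contribute runoff: 6.3, 3.1, 6.4, 5.4 mm/h.
Σ(I−φ)·Δt = d  ⇒  (6.3+3.1+6.4+5.4 − 4φ)·0.5 = 6.7
φ = (21.20 − 6.7/0.5) / 4 = 1.95 mm/h.

φ ≈ 1.95 mm/h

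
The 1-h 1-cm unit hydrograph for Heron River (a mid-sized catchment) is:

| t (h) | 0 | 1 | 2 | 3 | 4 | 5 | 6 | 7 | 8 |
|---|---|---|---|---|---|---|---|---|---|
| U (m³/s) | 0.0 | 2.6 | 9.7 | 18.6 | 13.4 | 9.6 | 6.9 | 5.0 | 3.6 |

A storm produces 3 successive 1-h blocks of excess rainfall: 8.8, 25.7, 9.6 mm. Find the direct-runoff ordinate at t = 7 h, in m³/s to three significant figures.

Q ≈ 31.3 m³/s

By discrete convolution, Q_j = Σ (P_i / 10 mm) · U_{j−i}.
At t = 7 h (j=7): Q = (8.8/10)·5.0 + (25.7/10)·6.9 + (9.6/10)·9.6 = 31.3 m³/s.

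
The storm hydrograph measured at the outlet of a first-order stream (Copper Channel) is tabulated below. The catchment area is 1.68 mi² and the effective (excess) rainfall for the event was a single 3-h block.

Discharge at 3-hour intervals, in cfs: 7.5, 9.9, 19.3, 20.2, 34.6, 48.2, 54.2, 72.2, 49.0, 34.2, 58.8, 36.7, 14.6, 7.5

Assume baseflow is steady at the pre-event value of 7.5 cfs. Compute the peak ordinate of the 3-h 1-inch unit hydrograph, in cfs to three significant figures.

U_p ≈ 64.6 cfs

Direct runoff: 0.0, 2.4, 11.8, 12.7, 27.1, 40.7, 46.7, 64.7, 41.5, 26.7, 51.3, 29.2, 7.1, 0.0 cfs; ΣQ_DR = 361.9 cfs, peak = 64.7 cfs.
Runoff depth d = ΣQ_DR·Δt / A = 361.9 × 10800 / (1.68 mi²) = 1.001 in.
The 1-inch UH is the DRH scaled by (1 in)/d, so U_p = 64.7 × 1/1.001 = 64.6 cfs.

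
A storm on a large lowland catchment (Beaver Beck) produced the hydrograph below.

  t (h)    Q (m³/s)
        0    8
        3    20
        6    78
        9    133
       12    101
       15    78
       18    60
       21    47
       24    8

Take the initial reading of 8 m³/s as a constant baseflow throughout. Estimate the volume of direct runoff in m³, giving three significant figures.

Direct-runoff ordinates (Q − Q_b): 0.0, 12.0, 70.0, 125.0, 93.0, 70.0, 52.0, 39.0, 0.0 m³/s.
ΣQ_DR = 461.0 m³/s.
With Δt = 3 h = 10800 s, V = ΣQ_DR · Δt = 461.0 × 10800 = 4.98 × 10^6 m³.

V ≈ 4.98 × 10^6 m³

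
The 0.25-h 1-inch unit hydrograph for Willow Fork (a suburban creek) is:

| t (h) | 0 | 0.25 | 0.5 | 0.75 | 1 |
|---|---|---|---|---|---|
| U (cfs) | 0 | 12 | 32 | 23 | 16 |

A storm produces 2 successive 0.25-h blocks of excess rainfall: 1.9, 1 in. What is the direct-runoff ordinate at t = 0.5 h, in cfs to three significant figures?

Q ≈ 72.8 cfs

By discrete convolution, Q_j = Σ (P_i / 1 in) · U_{j−i}.
At t = 0.5 h (j=2): Q = (1.9/1)·32 + (1/1)·12 = 72.8 cfs.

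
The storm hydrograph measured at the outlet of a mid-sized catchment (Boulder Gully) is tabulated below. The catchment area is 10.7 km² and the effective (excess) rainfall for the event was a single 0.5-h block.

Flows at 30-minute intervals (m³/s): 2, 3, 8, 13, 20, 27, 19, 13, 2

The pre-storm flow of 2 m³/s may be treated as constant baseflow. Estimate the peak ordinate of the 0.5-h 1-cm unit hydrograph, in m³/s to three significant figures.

U_p ≈ 16.7 m³/s

Direct runoff: 0.0, 1.0, 6.0, 11.0, 18.0, 25.0, 17.0, 11.0, 0.0 m³/s; ΣQ_DR = 89.00 m³/s, peak = 25.0 m³/s.
Runoff depth d = ΣQ_DR·Δt / A = 89.00 × 1800 / (10.7 km²) = 14.97 mm.
The 1-cm UH is the DRH scaled by (10 mm)/d, so U_p = 25.0 × 10/14.97 = 16.7 m³/s.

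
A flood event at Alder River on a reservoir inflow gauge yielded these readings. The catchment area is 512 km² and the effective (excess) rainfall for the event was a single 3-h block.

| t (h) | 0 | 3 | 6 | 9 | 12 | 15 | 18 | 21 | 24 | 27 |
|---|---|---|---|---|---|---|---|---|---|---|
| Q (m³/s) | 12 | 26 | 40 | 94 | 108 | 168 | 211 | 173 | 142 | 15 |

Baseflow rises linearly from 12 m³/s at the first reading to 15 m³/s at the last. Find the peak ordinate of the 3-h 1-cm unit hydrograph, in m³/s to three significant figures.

Direct runoff: 0.00, 13.67, 27.33, 81.00, 94.67, 154.33, 197.00, 158.67, 127.33, 0.00 m³/s; ΣQ_DR = 854.0 m³/s, peak = 197.00 m³/s.
Runoff depth d = ΣQ_DR·Δt / A = 854.0 × 10800 / (512 km²) = 18.01 mm.
The 1-cm UH is the DRH scaled by (10 mm)/d, so U_p = 197.00 × 10/18.01 = 109 m³/s.

U_p ≈ 109 m³/s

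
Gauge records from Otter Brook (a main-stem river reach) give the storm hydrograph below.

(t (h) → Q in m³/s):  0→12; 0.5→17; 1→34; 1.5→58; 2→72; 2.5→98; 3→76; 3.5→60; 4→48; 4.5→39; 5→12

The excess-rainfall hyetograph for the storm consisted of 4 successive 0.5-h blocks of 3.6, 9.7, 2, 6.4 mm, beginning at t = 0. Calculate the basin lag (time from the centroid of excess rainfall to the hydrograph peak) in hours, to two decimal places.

Centroid of excess rainfall: t_c = Σ P_i·t̄_i / ΣP_i = 1.0081 h (block centres at 0.25, 0.75, 1.25, 1.75 h).
Hydrograph peak occurs at t = 2.5 h, so basin lag t_L = 2.5 − 1.0081 = 1.49 h.

t_L ≈ 1.49 h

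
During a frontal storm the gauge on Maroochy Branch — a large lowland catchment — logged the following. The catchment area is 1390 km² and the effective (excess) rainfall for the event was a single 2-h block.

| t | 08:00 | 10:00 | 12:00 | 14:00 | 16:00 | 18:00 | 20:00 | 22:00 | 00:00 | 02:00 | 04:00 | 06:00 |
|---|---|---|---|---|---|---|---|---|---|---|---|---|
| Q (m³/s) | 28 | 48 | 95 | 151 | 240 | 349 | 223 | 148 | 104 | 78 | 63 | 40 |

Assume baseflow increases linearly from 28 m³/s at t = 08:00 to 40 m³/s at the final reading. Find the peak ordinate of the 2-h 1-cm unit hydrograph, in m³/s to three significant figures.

U_p ≈ 526 m³/s

Direct runoff: 0.00, 18.91, 64.82, 119.73, 207.64, 315.55, 188.45, 112.36, 67.27, 40.18, 24.09, 0.00 m³/s; ΣQ_DR = 1159 m³/s, peak = 315.55 m³/s.
Runoff depth d = ΣQ_DR·Δt / A = 1159 × 7200 / (1390 km²) = 6.003 mm.
The 1-cm UH is the DRH scaled by (10 mm)/d, so U_p = 315.55 × 10/6.003 = 526 m³/s.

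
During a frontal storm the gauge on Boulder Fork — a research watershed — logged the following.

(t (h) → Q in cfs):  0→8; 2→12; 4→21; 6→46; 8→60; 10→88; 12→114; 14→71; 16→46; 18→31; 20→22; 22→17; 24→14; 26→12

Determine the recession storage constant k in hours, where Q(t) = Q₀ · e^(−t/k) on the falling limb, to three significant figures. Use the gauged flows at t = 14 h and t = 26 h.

k ≈ 6.75 h

On the falling limb, Q drops from 71 to 12 cfs between t = 14 h and t = 26 h (Δt = 12 h).
k = −Δt / ln(Q₂/Q₁) = −12 / ln(12/71) = 6.75 h.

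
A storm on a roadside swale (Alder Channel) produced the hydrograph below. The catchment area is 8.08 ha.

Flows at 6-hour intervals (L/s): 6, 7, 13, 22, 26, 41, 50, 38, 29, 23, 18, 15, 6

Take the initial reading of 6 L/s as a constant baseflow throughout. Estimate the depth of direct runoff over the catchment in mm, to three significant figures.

d ≈ 57.7 mm

Direct runoff: 0.0, 1.0, 7.0, 16.0, 20.0, 35.0, 44.0, 32.0, 23.0, 17.0, 12.0, 9.0, 0.0 L/s; ΣQ_DR = 216.0 L/s.
V = ΣQ_DR · Δt = 216.0 × 21600 s = 4.666 × 10^6 L.
Over A = 8.08 ha, depth = V / A = 57.7 mm.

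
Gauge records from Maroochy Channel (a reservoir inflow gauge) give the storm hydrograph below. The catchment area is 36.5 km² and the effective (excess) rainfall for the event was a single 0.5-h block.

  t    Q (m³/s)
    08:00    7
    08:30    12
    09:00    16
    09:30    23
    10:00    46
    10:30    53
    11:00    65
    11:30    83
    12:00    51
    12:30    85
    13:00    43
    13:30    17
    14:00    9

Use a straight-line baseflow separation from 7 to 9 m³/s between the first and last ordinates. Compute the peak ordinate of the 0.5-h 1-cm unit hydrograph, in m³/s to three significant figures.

Direct runoff: 0.00, 4.83, 8.67, 15.50, 38.33, 45.17, 57.00, 74.83, 42.67, 76.50, 34.33, 8.17, 0.00 m³/s; ΣQ_DR = 406.0 m³/s, peak = 76.50 m³/s.
Runoff depth d = ΣQ_DR·Δt / A = 406.0 × 1800 / (36.5 km²) = 20.02 mm.
The 1-cm UH is the DRH scaled by (10 mm)/d, so U_p = 76.50 × 10/20.02 = 38.2 m³/s.

U_p ≈ 38.2 m³/s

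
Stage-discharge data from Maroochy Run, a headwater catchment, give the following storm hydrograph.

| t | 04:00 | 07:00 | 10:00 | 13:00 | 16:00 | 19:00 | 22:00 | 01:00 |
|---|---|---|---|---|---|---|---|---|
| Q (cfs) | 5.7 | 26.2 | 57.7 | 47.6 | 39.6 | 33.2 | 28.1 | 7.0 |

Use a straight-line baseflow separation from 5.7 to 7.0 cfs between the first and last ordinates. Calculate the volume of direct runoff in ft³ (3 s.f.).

Direct-runoff ordinates (Q − Q_b): 0.00, 20.31, 51.63, 41.34, 33.16, 26.57, 21.29, 0.00 cfs.
ΣQ_DR = 194.3 cfs.
With Δt = 3 h = 10800 s, V = ΣQ_DR · Δt = 194.3 × 10800 = 2.10 × 10^6 ft³.

V ≈ 2.10 × 10^6 ft³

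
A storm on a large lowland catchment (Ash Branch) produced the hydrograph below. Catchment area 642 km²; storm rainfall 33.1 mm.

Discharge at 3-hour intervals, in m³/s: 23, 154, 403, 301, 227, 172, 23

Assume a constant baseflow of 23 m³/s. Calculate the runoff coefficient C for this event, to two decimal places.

C ≈ 0.58

ΣQ_DR = 1142 m³/s; V = ΣQ_DR·Δt = 1.233 × 10^7 m³.
Runoff depth d = V / A = 19.21 mm.
C = d / P = 19.21 / 33.1 = 0.58.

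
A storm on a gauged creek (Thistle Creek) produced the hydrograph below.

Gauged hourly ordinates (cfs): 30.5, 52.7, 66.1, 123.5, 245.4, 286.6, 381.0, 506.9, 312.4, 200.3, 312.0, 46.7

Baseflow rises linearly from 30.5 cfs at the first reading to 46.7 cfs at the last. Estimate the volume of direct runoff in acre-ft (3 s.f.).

V ≈ 174 acre-ft

Direct-runoff ordinates (Q − Q_b): 0.00, 20.73, 32.65, 88.58, 209.01, 248.74, 341.66, 466.09, 270.12, 156.55, 266.77, 0.00 cfs.
ΣQ_DR = 2101 cfs.
With Δt = 1 h = 3600 s, V = ΣQ_DR · Δt = 2101 × 3600 = 7.56 × 10^6 ft³ = 174 acre-ft.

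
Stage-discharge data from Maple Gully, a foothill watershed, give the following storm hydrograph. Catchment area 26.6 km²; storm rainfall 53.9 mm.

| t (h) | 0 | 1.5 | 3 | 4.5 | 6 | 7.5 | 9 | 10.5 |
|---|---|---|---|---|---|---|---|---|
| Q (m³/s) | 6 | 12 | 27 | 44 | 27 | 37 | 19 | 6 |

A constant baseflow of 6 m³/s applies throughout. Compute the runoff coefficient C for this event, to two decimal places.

ΣQ_DR = 130.0 m³/s; V = ΣQ_DR·Δt = 7.020 × 10^5 m³.
Runoff depth d = V / A = 26.39 mm.
C = d / P = 26.39 / 53.9 = 0.49.

C ≈ 0.49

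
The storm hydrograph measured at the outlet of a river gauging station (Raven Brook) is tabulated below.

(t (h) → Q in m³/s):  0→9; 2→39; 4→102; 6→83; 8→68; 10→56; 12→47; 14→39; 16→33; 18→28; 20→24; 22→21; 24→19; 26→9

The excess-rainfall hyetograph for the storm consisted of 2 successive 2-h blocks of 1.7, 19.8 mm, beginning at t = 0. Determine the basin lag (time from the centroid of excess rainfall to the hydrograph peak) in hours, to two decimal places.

t_L ≈ 1.16 h

Centroid of excess rainfall: t_c = Σ P_i·t̄_i / ΣP_i = 2.8419 h (block centres at 1, 3 h).
Hydrograph peak occurs at t = 4 h, so basin lag t_L = 4 − 2.8419 = 1.16 h.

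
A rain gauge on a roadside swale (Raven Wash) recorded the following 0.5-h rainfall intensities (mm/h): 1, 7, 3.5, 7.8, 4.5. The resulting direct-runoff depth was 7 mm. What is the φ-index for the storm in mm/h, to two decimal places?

Only the 4 blocks with intensity above φ contribute runoff: 7, 3.5, 7.8, 4.5 mm/h.
Σ(I−φ)·Δt = d  ⇒  (7+3.5+7.8+4.5 − 4φ)·0.5 = 7
φ = (22.80 − 7/0.5) / 4 = 2.20 mm/h.

φ ≈ 2.20 mm/h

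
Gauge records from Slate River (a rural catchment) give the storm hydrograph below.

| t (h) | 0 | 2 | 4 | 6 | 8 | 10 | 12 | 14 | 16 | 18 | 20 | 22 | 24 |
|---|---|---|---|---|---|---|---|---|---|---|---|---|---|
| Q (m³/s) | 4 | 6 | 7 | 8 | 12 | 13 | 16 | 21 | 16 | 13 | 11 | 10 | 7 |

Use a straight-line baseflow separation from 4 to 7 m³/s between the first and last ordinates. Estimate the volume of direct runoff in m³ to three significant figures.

Direct-runoff ordinates (Q − Q_b): 0.00, 1.75, 2.50, 3.25, 7.00, 7.75, 10.50, 15.25, 10.00, 6.75, 4.50, 3.25, 0.00 m³/s.
ΣQ_DR = 72.50 m³/s.
With Δt = 2 h = 7200 s, V = ΣQ_DR · Δt = 72.50 × 7200 = 5.22 × 10^5 m³.

V ≈ 5.22 × 10^5 m³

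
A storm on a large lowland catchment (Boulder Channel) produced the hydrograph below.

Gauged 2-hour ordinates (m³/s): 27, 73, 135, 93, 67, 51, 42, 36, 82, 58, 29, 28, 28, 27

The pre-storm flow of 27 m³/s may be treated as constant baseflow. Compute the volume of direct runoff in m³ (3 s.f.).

V ≈ 2.87 × 10^6 m³

Direct-runoff ordinates (Q − Q_b): 0.0, 46.0, 108.0, 66.0, 40.0, 24.0, 15.0, 9.0, 55.0, 31.0, 2.0, 1.0, 1.0, 0.0 m³/s.
ΣQ_DR = 398.0 m³/s.
With Δt = 2 h = 7200 s, V = ΣQ_DR · Δt = 398.0 × 7200 = 2.87 × 10^6 m³.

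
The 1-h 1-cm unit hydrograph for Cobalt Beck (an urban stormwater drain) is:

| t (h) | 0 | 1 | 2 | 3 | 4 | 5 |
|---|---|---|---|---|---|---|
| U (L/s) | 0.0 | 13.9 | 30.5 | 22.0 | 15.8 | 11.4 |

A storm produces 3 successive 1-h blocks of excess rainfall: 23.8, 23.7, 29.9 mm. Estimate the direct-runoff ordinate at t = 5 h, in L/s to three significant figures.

Q ≈ 130 L/s

By discrete convolution, Q_j = Σ (P_i / 10 mm) · U_{j−i}.
At t = 5 h (j=5): Q = (23.8/10)·11.4 + (23.7/10)·15.8 + (29.9/10)·22.0 = 130 L/s.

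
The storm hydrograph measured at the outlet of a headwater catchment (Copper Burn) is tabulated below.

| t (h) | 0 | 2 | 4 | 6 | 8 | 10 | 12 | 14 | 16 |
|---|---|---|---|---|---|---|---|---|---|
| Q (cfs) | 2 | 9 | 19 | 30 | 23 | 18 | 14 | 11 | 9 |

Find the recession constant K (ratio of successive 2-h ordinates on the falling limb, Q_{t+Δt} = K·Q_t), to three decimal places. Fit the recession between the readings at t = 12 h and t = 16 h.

K ≈ 0.802

Using the recession-limb readings at t = 12 h and t = 16 h: Q falls from 14 to 9 cfs over 2 intervals.
K = (Q₂/Q₁)^(1/2) = (9/14)^(1/2) = 0.802.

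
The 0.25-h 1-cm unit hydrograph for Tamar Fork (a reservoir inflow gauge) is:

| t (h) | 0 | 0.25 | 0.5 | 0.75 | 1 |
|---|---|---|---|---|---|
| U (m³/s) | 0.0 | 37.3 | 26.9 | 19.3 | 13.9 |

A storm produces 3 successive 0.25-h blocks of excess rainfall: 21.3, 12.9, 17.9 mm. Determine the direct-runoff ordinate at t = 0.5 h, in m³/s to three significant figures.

By discrete convolution, Q_j = Σ (P_i / 10 mm) · U_{j−i}.
At t = 0.5 h (j=2): Q = (21.3/10)·26.9 + (12.9/10)·37.3 + (17.9/10)·0.0 = 105 m³/s.

Q ≈ 105 m³/s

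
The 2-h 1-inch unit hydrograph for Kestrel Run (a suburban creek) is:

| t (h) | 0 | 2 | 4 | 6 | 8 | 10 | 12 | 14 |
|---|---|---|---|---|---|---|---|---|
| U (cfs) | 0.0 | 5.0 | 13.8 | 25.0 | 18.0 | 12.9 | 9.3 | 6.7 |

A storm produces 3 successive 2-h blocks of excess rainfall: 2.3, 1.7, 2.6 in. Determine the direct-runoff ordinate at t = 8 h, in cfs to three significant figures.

By discrete convolution, Q_j = Σ (P_i / 1 in) · U_{j−i}.
At t = 8 h (j=4): Q = (2.3/1)·18.0 + (1.7/1)·25.0 + (2.6/1)·13.8 = 120 cfs.

Q ≈ 120 cfs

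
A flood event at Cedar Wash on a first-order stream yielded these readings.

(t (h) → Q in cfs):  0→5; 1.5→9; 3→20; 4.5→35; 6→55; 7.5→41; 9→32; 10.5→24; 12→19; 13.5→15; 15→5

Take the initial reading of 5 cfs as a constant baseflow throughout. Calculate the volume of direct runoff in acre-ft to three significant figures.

V ≈ 25.4 acre-ft

Direct-runoff ordinates (Q − Q_b): 0.0, 4.0, 15.0, 30.0, 50.0, 36.0, 27.0, 19.0, 14.0, 10.0, 0.0 cfs.
ΣQ_DR = 205.0 cfs.
With Δt = 1.5 h = 5400 s, V = ΣQ_DR · Δt = 205.0 × 5400 = 1.11 × 10^6 ft³ = 25.4 acre-ft.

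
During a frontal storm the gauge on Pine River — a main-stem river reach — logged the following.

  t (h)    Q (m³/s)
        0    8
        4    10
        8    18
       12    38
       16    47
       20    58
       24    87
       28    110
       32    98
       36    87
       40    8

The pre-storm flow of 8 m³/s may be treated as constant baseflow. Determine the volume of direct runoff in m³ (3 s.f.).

Direct-runoff ordinates (Q − Q_b): 0.0, 2.0, 10.0, 30.0, 39.0, 50.0, 79.0, 102.0, 90.0, 79.0, 0.0 m³/s.
ΣQ_DR = 481.0 m³/s.
With Δt = 4 h = 14400 s, V = ΣQ_DR · Δt = 481.0 × 14400 = 6.93 × 10^6 m³.

V ≈ 6.93 × 10^6 m³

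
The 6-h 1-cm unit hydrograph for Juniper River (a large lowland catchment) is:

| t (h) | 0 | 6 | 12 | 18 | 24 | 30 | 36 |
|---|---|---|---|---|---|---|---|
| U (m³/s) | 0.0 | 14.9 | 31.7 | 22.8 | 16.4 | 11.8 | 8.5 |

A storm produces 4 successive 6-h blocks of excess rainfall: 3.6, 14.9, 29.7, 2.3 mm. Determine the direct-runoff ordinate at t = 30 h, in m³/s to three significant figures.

Q ≈ 104 m³/s

By discrete convolution, Q_j = Σ (P_i / 10 mm) · U_{j−i}.
At t = 30 h (j=5): Q = (3.6/10)·11.8 + (14.9/10)·16.4 + (29.7/10)·22.8 + (2.3/10)·31.7 = 104 m³/s.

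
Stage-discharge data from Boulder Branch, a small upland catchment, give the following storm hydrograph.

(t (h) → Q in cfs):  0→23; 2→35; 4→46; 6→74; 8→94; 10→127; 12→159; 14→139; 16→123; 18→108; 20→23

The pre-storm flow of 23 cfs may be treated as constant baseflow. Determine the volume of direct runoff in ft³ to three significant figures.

V ≈ 5.03 × 10^6 ft³

Direct-runoff ordinates (Q − Q_b): 0.0, 12.0, 23.0, 51.0, 71.0, 104.0, 136.0, 116.0, 100.0, 85.0, 0.0 cfs.
ΣQ_DR = 698.0 cfs.
With Δt = 2 h = 7200 s, V = ΣQ_DR · Δt = 698.0 × 7200 = 5.03 × 10^6 ft³.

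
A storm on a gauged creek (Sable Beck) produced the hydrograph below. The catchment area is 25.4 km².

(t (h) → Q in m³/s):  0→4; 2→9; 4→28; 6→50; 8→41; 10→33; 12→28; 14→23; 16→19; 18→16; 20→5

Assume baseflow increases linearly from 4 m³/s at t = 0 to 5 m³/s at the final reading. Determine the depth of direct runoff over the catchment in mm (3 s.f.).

d ≈ 58.5 mm

Direct runoff: 0.00, 4.90, 23.80, 45.70, 36.60, 28.50, 23.40, 18.30, 14.20, 11.10, 0.00 m³/s; ΣQ_DR = 206.5 m³/s.
V = ΣQ_DR · Δt = 206.5 × 7200 s = 1.487 × 10^6 m³.
Over A = 25.4 km², depth = V / A = 58.5 mm.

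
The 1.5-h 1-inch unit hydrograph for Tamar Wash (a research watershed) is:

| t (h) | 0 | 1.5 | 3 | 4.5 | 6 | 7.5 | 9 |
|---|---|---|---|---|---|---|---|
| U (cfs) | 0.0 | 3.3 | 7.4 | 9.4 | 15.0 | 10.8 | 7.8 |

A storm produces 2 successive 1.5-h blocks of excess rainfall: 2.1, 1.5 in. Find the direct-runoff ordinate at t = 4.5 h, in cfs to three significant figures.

Q ≈ 30.8 cfs

By discrete convolution, Q_j = Σ (P_i / 1 in) · U_{j−i}.
At t = 4.5 h (j=3): Q = (2.1/1)·9.4 + (1.5/1)·7.4 = 30.8 cfs.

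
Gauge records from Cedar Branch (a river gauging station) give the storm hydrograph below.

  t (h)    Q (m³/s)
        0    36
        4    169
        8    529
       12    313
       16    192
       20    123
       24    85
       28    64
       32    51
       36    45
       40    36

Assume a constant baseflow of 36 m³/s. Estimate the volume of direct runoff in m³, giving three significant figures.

V ≈ 1.80 × 10^7 m³

Direct-runoff ordinates (Q − Q_b): 0.0, 133.0, 493.0, 277.0, 156.0, 87.0, 49.0, 28.0, 15.0, 9.0, 0.0 m³/s.
ΣQ_DR = 1247 m³/s.
With Δt = 4 h = 14400 s, V = ΣQ_DR · Δt = 1247 × 14400 = 1.80 × 10^7 m³.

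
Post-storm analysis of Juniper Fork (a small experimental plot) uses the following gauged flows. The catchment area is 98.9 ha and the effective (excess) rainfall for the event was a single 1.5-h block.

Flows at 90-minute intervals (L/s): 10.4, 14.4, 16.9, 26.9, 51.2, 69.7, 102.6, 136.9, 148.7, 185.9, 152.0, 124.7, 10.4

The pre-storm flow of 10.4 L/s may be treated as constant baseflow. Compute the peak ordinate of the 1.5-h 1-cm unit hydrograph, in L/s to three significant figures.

U_p ≈ 351 L/s

Direct runoff: 0.0, 4.0, 6.5, 16.5, 40.8, 59.3, 92.2, 126.5, 138.3, 175.5, 141.6, 114.3, 0.0 L/s; ΣQ_DR = 915.5 L/s, peak = 175.5 L/s.
Runoff depth d = ΣQ_DR·Δt / A = 915.5 × 5400 / (98.9 ha) = 4.999 mm.
The 1-cm UH is the DRH scaled by (10 mm)/d, so U_p = 175.5 × 10/4.999 = 351 L/s.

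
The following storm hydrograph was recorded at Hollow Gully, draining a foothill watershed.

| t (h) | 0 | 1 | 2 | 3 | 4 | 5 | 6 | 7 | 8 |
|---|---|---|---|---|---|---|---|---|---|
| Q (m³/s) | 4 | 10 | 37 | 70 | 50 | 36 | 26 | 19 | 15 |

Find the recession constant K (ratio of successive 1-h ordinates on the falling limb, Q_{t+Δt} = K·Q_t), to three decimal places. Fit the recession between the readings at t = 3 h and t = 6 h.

Using the recession-limb readings at t = 3 h and t = 6 h: Q falls from 70 to 26 m³/s over 3 intervals.
K = (Q₂/Q₁)^(1/3) = (26/70)^(1/3) = 0.719.

K ≈ 0.719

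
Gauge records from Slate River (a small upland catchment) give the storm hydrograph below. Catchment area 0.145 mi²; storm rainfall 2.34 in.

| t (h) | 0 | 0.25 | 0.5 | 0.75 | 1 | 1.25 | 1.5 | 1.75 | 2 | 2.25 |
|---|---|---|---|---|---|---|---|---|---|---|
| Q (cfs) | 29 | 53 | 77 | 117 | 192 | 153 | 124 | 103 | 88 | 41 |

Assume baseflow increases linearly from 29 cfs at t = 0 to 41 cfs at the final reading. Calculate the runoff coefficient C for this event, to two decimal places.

ΣQ_DR = 627.0 cfs; V = ΣQ_DR·Δt = 5.643 × 10^5 ft³.
Runoff depth d = V / A = 1.675 in.
C = d / P = 1.675 / 2.34 = 0.72.

C ≈ 0.72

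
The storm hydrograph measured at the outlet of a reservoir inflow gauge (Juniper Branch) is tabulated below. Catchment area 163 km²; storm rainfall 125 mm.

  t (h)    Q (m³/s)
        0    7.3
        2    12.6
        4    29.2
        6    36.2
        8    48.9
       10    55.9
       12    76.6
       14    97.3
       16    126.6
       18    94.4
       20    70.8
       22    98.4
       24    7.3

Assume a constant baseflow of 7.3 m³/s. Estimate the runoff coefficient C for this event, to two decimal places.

C ≈ 0.24

ΣQ_DR = 666.6 m³/s; V = ΣQ_DR·Δt = 4.800 × 10^6 m³.
Runoff depth d = V / A = 29.44 mm.
C = d / P = 29.44 / 125 = 0.24.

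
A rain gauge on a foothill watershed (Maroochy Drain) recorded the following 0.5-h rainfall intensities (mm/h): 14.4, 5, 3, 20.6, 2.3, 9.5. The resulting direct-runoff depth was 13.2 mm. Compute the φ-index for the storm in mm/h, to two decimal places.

Only the 3 blocks with intensity above φ contribute runoff: 14.4, 20.6, 9.5 mm/h.
Σ(I−φ)·Δt = d  ⇒  (14.4+20.6+9.5 − 3φ)·0.5 = 13.2
φ = (44.50 − 13.2/0.5) / 3 = 6.03 mm/h.

φ ≈ 6.03 mm/h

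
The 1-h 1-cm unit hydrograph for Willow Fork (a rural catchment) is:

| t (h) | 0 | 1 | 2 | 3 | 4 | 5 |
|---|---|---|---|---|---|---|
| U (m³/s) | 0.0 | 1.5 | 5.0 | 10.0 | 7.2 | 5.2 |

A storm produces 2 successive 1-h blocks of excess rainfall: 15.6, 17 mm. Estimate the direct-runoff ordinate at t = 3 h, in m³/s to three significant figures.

By discrete convolution, Q_j = Σ (P_i / 10 mm) · U_{j−i}.
At t = 3 h (j=3): Q = (15.6/10)·10.0 + (17/10)·5.0 = 24.1 m³/s.

Q ≈ 24.1 m³/s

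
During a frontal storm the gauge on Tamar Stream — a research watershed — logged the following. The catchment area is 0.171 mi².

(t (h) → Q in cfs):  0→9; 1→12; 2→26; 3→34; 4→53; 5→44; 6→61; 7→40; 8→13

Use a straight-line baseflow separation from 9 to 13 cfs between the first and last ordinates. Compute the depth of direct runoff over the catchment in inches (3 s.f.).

d ≈ 1.75 in

Direct runoff: 0.00, 2.50, 16.00, 23.50, 42.00, 32.50, 49.00, 27.50, 0.00 cfs; ΣQ_DR = 193.0 cfs.
V = ΣQ_DR · Δt = 193.0 × 3600 s = 6.948 × 10^5 ft³.
Over A = 0.171 mi², depth = V / A = 1.75 in.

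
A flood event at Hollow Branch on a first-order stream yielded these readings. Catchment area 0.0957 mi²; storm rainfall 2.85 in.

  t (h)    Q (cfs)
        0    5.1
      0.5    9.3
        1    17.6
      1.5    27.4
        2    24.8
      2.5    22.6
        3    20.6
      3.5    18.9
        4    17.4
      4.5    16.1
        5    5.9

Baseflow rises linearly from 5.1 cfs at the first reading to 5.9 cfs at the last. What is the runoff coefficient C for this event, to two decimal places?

C ≈ 0.36

ΣQ_DR = 125.2 cfs; V = ΣQ_DR·Δt = 2.254 × 10^5 ft³.
Runoff depth d = V / A = 1.014 in.
C = d / P = 1.014 / 2.85 = 0.36.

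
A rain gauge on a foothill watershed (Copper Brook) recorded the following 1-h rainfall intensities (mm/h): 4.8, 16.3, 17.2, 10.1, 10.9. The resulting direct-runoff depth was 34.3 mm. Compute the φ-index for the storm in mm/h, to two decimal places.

Only the 4 blocks with intensity above φ contribute runoff: 16.3, 17.2, 10.1, 10.9 mm/h.
Σ(I−φ)·Δt = d  ⇒  (16.3+17.2+10.1+10.9 − 4φ)·1 = 34.3
φ = (54.50 − 34.3/1) / 4 = 5.05 mm/h.

φ ≈ 5.05 mm/h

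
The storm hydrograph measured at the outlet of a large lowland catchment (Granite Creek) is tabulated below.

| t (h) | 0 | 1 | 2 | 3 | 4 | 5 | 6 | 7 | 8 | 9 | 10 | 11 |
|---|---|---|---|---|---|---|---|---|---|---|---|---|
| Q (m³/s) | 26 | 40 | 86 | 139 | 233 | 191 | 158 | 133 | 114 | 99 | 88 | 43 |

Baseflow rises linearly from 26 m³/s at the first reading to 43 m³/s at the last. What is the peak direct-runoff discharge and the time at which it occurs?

Subtracting baseflow gives direct-runoff ordinates: 0.00, 12.45, 56.91, 108.36, 200.82, 157.27, 122.73, 96.18, 75.64, 59.09, 46.55, 0.00 m³/s.
The maximum is 200.82 m³/s, occurring at the reading for t = 4 h.

Q_p = 200.82 m³/s at t = 4 h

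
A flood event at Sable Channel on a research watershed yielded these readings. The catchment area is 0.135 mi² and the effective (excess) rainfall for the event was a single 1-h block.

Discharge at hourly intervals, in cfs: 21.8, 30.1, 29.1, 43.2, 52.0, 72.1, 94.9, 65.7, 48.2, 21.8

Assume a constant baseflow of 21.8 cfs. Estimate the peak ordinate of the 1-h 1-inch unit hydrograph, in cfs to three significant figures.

Direct runoff: 0.0, 8.3, 7.3, 21.4, 30.2, 50.3, 73.1, 43.9, 26.4, 0.0 cfs; ΣQ_DR = 260.9 cfs, peak = 73.1 cfs.
Runoff depth d = ΣQ_DR·Δt / A = 260.9 × 3600 / (0.135 mi²) = 2.995 in.
The 1-inch UH is the DRH scaled by (1 in)/d, so U_p = 73.1 × 1/2.995 = 24.4 cfs.

U_p ≈ 24.4 cfs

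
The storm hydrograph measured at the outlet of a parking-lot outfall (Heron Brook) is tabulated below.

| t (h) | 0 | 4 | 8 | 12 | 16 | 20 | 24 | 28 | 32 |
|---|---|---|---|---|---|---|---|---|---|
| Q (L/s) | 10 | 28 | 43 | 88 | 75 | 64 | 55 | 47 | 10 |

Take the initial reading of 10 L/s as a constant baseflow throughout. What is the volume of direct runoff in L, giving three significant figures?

V ≈ 4.75 × 10^6 L

Direct-runoff ordinates (Q − Q_b): 0.0, 18.0, 33.0, 78.0, 65.0, 54.0, 45.0, 37.0, 0.0 L/s.
ΣQ_DR = 330.0 L/s.
With Δt = 4 h = 14400 s, V = ΣQ_DR · Δt = 330.0 × 14400 = 4.75 × 10^6 L.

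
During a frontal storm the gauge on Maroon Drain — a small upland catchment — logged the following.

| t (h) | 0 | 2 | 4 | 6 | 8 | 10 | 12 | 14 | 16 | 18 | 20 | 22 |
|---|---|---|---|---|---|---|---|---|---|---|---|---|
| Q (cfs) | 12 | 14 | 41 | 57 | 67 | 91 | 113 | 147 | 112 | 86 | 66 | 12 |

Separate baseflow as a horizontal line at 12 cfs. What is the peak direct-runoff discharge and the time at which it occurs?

Subtracting baseflow gives direct-runoff ordinates: 0.0, 2.0, 29.0, 45.0, 55.0, 79.0, 101.0, 135.0, 100.0, 74.0, 54.0, 0.0 cfs.
The maximum is 135.0 cfs, occurring at the reading for t = 14 h.

Q_p = 135.0 cfs at t = 14 h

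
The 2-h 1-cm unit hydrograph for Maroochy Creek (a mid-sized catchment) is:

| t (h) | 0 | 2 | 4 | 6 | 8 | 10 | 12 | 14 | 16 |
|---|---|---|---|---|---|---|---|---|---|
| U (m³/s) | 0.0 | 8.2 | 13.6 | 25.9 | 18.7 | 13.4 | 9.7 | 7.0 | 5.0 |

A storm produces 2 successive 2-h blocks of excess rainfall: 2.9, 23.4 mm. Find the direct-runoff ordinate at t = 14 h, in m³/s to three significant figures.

By discrete convolution, Q_j = Σ (P_i / 10 mm) · U_{j−i}.
At t = 14 h (j=7): Q = (2.9/10)·7.0 + (23.4/10)·9.7 = 24.7 m³/s.

Q ≈ 24.7 m³/s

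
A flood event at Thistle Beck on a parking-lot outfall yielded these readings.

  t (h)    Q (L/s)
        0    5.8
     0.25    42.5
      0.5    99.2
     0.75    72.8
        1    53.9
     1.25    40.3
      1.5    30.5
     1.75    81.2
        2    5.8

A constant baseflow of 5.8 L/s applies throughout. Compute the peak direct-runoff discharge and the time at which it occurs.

Subtracting baseflow gives direct-runoff ordinates: 0.0, 36.7, 93.4, 67.0, 48.1, 34.5, 24.7, 75.4, 0.0 L/s.
The maximum is 93.4 L/s, occurring at the reading for t = 0.5 h.

Q_p = 93.4 L/s at t = 0.5 h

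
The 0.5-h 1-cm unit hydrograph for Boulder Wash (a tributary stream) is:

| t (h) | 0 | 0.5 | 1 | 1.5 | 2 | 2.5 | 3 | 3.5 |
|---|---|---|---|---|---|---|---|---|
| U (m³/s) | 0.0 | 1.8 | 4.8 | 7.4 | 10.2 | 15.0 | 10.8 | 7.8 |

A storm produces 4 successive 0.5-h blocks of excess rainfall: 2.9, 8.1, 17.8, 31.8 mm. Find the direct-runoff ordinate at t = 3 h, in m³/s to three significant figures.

Q ≈ 57.0 m³/s

By discrete convolution, Q_j = Σ (P_i / 10 mm) · U_{j−i}.
At t = 3 h (j=6): Q = (2.9/10)·10.8 + (8.1/10)·15.0 + (17.8/10)·10.2 + (31.8/10)·7.4 = 57.0 m³/s.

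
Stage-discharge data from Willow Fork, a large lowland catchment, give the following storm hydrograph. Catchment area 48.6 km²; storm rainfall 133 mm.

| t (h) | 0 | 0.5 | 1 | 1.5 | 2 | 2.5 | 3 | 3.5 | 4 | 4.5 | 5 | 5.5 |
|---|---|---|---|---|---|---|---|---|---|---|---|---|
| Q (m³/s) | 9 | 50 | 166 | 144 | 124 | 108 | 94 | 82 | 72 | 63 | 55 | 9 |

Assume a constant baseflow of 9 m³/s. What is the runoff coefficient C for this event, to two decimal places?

C ≈ 0.24

ΣQ_DR = 868.0 m³/s; V = ΣQ_DR·Δt = 1.562 × 10^6 m³.
Runoff depth d = V / A = 32.15 mm.
C = d / P = 32.15 / 133 = 0.24.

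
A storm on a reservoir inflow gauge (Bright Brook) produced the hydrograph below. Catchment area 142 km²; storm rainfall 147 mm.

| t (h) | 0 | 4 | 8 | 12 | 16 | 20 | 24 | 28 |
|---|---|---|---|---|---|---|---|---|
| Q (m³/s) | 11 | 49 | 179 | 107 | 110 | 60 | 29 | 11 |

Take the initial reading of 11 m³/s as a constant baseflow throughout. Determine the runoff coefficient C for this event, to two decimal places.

C ≈ 0.32

ΣQ_DR = 468.0 m³/s; V = ΣQ_DR·Δt = 6.739 × 10^6 m³.
Runoff depth d = V / A = 47.46 mm.
C = d / P = 47.46 / 147 = 0.32.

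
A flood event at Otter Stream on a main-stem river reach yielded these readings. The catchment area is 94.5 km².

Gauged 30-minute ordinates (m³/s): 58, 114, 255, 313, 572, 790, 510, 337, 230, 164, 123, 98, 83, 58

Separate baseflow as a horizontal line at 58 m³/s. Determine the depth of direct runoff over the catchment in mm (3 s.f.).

Direct runoff: 0.0, 56.0, 197.0, 255.0, 514.0, 732.0, 452.0, 279.0, 172.0, 106.0, 65.0, 40.0, 25.0, 0.0 m³/s; ΣQ_DR = 2893 m³/s.
V = ΣQ_DR · Δt = 2893 × 1800 s = 5.207 × 10^6 m³.
Over A = 94.5 km², depth = V / A = 55.1 mm.

d ≈ 55.1 mm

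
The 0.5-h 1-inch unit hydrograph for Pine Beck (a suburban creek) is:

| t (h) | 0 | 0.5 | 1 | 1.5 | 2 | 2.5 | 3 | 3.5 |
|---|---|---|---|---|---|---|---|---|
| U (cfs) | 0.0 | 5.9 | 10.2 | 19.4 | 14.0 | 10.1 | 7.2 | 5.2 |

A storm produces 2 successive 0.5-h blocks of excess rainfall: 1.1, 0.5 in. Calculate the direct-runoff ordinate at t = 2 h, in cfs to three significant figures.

By discrete convolution, Q_j = Σ (P_i / 1 in) · U_{j−i}.
At t = 2 h (j=4): Q = (1.1/1)·14.0 + (0.5/1)·19.4 = 25.1 cfs.

Q ≈ 25.1 cfs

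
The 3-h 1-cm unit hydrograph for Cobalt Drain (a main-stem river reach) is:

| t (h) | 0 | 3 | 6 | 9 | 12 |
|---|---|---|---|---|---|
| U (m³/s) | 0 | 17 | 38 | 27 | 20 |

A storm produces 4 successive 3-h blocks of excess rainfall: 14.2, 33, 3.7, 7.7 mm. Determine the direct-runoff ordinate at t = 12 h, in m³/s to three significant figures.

By discrete convolution, Q_j = Σ (P_i / 10 mm) · U_{j−i}.
At t = 12 h (j=4): Q = (14.2/10)·20 + (33/10)·27 + (3.7/10)·38 + (7.7/10)·17 = 145 m³/s.

Q ≈ 145 m³/s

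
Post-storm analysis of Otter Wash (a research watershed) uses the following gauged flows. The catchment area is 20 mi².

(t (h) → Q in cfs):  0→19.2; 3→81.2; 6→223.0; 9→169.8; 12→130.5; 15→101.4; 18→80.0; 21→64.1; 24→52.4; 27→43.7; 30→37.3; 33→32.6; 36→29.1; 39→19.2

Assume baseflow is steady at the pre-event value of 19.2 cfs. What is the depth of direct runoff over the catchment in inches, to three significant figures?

d ≈ 0.189 in

Direct runoff: 0.0, 62.0, 203.8, 150.6, 111.3, 82.2, 60.8, 44.9, 33.2, 24.5, 18.1, 13.4, 9.9, 0.0 cfs; ΣQ_DR = 814.7 cfs.
V = ΣQ_DR · Δt = 814.7 × 10800 s = 8.799 × 10^6 ft³.
Over A = 20 mi², depth = V / A = 0.189 in.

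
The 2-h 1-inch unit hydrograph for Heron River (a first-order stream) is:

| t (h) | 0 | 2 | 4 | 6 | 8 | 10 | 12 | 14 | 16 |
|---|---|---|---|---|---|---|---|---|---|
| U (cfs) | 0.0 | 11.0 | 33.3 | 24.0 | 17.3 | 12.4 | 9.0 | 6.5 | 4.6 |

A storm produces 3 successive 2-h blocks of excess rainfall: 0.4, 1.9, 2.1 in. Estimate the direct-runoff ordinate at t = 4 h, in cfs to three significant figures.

Q ≈ 34.2 cfs

By discrete convolution, Q_j = Σ (P_i / 1 in) · U_{j−i}.
At t = 4 h (j=2): Q = (0.4/1)·33.3 + (1.9/1)·11.0 + (2.1/1)·0.0 = 34.2 cfs.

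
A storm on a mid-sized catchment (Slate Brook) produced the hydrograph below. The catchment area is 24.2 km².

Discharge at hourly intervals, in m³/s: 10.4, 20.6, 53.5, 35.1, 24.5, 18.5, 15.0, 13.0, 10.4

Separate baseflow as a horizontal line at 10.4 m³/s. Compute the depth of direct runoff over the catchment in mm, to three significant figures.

Direct runoff: 0.0, 10.2, 43.1, 24.7, 14.1, 8.1, 4.6, 2.6, 0.0 m³/s; ΣQ_DR = 107.4 m³/s.
V = ΣQ_DR · Δt = 107.4 × 3600 s = 3.866 × 10^5 m³.
Over A = 24.2 km², depth = V / A = 16.0 mm.

d ≈ 16.0 mm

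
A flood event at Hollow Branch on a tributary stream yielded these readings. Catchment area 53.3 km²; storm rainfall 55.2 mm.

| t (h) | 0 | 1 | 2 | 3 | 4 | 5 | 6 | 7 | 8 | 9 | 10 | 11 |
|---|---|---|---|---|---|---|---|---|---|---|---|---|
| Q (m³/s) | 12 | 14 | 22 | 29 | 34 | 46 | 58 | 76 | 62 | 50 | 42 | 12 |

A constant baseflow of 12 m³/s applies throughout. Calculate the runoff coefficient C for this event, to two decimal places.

ΣQ_DR = 313.0 m³/s; V = ΣQ_DR·Δt = 1.127 × 10^6 m³.
Runoff depth d = V / A = 21.14 mm.
C = d / P = 21.14 / 55.2 = 0.38.

C ≈ 0.38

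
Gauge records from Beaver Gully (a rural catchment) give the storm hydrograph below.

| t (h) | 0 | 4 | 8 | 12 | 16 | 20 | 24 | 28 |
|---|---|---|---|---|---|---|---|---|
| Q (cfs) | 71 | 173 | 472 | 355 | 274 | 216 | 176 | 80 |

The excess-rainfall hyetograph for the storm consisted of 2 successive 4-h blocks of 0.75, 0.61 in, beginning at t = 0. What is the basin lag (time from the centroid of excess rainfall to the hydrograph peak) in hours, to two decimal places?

t_L ≈ 4.21 h

Centroid of excess rainfall: t_c = Σ P_i·t̄_i / ΣP_i = 3.7941 h (block centres at 2, 6 h).
Hydrograph peak occurs at t = 8 h, so basin lag t_L = 8 − 3.7941 = 4.21 h.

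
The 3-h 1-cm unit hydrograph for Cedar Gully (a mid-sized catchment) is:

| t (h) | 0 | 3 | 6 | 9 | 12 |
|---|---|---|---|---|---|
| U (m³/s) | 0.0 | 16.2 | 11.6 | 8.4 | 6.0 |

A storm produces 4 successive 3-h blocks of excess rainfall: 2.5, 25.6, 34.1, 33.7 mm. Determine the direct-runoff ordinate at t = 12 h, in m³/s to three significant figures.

By discrete convolution, Q_j = Σ (P_i / 10 mm) · U_{j−i}.
At t = 12 h (j=4): Q = (2.5/10)·6.0 + (25.6/10)·8.4 + (34.1/10)·11.6 + (33.7/10)·16.2 = 117 m³/s.

Q ≈ 117 m³/s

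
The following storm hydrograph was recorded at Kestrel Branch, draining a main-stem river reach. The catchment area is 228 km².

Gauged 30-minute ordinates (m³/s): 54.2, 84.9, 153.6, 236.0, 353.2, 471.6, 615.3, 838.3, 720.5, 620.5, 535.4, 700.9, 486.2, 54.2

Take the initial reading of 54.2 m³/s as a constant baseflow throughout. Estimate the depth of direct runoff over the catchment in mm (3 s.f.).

Direct runoff: 0.0, 30.7, 99.4, 181.8, 299.0, 417.4, 561.1, 784.1, 666.3, 566.3, 481.2, 646.7, 432.0, 0.0 m³/s; ΣQ_DR = 5166 m³/s.
V = ΣQ_DR · Δt = 5166 × 1800 s = 9.299 × 10^6 m³.
Over A = 228 km², depth = V / A = 40.8 mm.

d ≈ 40.8 mm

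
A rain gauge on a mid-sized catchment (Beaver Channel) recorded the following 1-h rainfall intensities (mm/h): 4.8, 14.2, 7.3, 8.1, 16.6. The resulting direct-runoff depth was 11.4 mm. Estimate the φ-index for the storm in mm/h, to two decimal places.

φ ≈ 9.70 mm/h

Only the 2 blocks with intensity above φ contribute runoff: 14.2, 16.6 mm/h.
Σ(I−φ)·Δt = d  ⇒  (14.2+16.6 − 2φ)·1 = 11.4
φ = (30.80 − 11.4/1) / 2 = 9.70 mm/h.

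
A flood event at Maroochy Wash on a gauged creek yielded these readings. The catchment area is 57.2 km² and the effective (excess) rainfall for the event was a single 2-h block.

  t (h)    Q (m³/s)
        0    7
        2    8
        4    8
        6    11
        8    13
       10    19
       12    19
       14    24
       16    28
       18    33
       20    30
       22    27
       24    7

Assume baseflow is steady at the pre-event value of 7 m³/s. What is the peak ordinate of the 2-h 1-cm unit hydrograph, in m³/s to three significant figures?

Direct runoff: 0.0, 1.0, 1.0, 4.0, 6.0, 12.0, 12.0, 17.0, 21.0, 26.0, 23.0, 20.0, 0.0 m³/s; ΣQ_DR = 143.0 m³/s, peak = 26.0 m³/s.
Runoff depth d = ΣQ_DR·Δt / A = 143.0 × 7200 / (57.2 km²) = 18.00 mm.
The 1-cm UH is the DRH scaled by (10 mm)/d, so U_p = 26.0 × 10/18.00 = 14.4 m³/s.

U_p ≈ 14.4 m³/s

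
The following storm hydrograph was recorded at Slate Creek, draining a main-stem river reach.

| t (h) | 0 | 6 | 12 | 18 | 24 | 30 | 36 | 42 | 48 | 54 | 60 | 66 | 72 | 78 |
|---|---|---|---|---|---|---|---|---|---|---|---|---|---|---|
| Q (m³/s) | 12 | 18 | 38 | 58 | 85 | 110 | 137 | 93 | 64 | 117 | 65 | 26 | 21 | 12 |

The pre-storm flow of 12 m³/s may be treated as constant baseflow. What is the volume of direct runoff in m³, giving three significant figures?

V ≈ 1.49 × 10^7 m³

Direct-runoff ordinates (Q − Q_b): 0.0, 6.0, 26.0, 46.0, 73.0, 98.0, 125.0, 81.0, 52.0, 105.0, 53.0, 14.0, 9.0, 0.0 m³/s.
ΣQ_DR = 688.0 m³/s.
With Δt = 6 h = 21600 s, V = ΣQ_DR · Δt = 688.0 × 21600 = 1.49 × 10^7 m³.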